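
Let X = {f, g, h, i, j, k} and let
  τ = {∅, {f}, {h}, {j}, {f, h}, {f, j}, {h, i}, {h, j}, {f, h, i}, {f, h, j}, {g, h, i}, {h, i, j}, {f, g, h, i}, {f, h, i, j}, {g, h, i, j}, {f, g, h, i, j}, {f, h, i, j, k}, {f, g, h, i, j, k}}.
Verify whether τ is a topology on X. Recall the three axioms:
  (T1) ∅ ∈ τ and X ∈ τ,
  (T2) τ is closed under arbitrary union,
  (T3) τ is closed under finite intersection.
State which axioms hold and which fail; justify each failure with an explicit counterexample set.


τ IS a topology on X.

Axiom (T1): ∅ ∈ τ? Yes; X ∈ τ? Yes.
Axiom (T2/T3): check pairwise unions and intersections of members of τ.
All pairwise intersections and unions checked — each lies in τ. Therefore τ satisfies (T1), (T2), (T3): it IS a topology on X.


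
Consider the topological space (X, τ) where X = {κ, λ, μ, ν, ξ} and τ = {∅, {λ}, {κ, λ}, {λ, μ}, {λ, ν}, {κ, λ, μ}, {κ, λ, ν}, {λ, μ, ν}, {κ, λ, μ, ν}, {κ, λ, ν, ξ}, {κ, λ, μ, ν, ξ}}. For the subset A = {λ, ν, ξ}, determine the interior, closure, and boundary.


int(A) = {λ, ν}, cl(A) = {κ, λ, μ, ν, ξ}, ∂A = {κ, μ, ξ}.

Closed sets in (X, τ) are complements of opens:
  closed(X, τ) = {∅, {μ}, {ξ}, {κ, ξ}, {μ, ξ}, {ν, ξ}, {κ, μ, ξ}, {κ, ν, ξ}, {μ, ν, ξ}, {κ, μ, ν, ξ}, {κ, λ, μ, ν, ξ}}.
int(A) = ⋃ {U ∈ τ : U ⊆ A}. Opens contained in A: ∅, {λ}, {λ, ν}.
Taking the union of these: int(A) = {λ, ν}.
cl(A) = ⋂ {C closed : A ⊆ C}. Closed sets containing A: {κ, λ, μ, ν, ξ}.
Intersecting these: cl(A) = {κ, λ, μ, ν, ξ}.
∂A = cl(A) ∖ int(A) = {κ, λ, μ, ν, ξ} ∖ {λ, ν} = {κ, μ, ξ}.


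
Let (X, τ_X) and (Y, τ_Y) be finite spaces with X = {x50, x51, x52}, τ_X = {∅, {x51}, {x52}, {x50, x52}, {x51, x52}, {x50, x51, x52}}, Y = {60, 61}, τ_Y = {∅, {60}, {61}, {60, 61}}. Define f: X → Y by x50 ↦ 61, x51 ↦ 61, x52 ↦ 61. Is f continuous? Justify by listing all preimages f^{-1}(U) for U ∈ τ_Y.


f IS continuous.

Compute f^{-1}(U) for each U ∈ τ_Y:
  U = ∅: f^{-1}(U) = ∅ ∈ τ_X ✓.
  U = {60}: f^{-1}(U) = ∅ ∈ τ_X ✓.
  U = {61}: f^{-1}(U) = {x50, x51, x52} ∈ τ_X ✓.
  U = {60, 61}: f^{-1}(U) = {x50, x51, x52} ∈ τ_X ✓.
Every preimage lies in τ_X, so f IS continuous.


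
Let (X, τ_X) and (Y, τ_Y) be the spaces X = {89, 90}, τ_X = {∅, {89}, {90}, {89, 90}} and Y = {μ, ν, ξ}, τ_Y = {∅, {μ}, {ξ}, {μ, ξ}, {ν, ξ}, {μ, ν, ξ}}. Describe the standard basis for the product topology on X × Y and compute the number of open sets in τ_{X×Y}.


Basis B = {∅ × ∅, {89} × {μ}, {89} × {ξ}, {90} × {μ}, {90} × {ξ}, {89} × {μ, ξ}, {89, 90} × {μ}, {89} × {ν, ξ}, {89, 90} × {ξ}, {90} × {μ, ξ}, {90} × {ν, ξ}, {89} × {μ, ν, ξ}, {90} × {μ, ν, ξ}, {89, 90} × {μ, ξ}, {89, 90} × {ν, ξ}, {89, 90} × {μ, ν, ξ}}; |τ_{X×Y}| = 36.

Enumerate products U × V with U ∈ τ_X, V ∈ τ_Y (deduplicated):
  ∅ × ∅ = {} (∅)
  {89} × {μ} = {(89,μ)}
  {89} × {ξ} = {(89,ξ)}
  {90} × {μ} = {(90,μ)}
  {90} × {ξ} = {(90,ξ)}
  {89} × {μ, ξ} = {(89,μ), (89,ξ)}
  {89, 90} × {μ} = {(89,μ), (90,μ)}
  {89} × {ν, ξ} = {(89,ν), (89,ξ)}
  {89, 90} × {ξ} = {(89,ξ), (90,ξ)}
  {90} × {μ, ξ} = {(90,μ), (90,ξ)}
  {90} × {ν, ξ} = {(90,ν), (90,ξ)}
  {89} × {μ, ν, ξ} = {(89,μ), (89,ν), (89,ξ)}
  {90} × {μ, ν, ξ} = {(90,μ), (90,ν), (90,ξ)}
  {89, 90} × {μ, ξ} = {(89,μ), (89,ξ), (90,μ), (90,ξ)}
  {89, 90} × {ν, ξ} = {(89,ν), (89,ξ), (90,ν), (90,ξ)}
  {89, 90} × {μ, ν, ξ} = {(89,μ), (89,ν), (89,ξ), (90,μ), (90,ν), (90,ξ)}
These 16 distinct sets form the basis B.
Close under arbitrary unions to get τ_{X×Y}; counting gives |τ_{X×Y}| = 36.


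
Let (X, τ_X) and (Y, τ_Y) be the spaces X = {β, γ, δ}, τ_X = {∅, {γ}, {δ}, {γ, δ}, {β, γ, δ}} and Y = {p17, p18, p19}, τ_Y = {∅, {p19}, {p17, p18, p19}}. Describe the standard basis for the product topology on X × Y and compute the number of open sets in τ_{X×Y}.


Basis B = {∅ × ∅, {γ} × {p19}, {δ} × {p19}, {γ, δ} × {p19}, {β, γ, δ} × {p19}, {γ} × {p17, p18, p19}, {δ} × {p17, p18, p19}, {γ, δ} × {p17, p18, p19}, {β, γ, δ} × {p17, p18, p19}}; |τ_{X×Y}| = 14.

Enumerate products U × V with U ∈ τ_X, V ∈ τ_Y (deduplicated):
  ∅ × ∅ = {} (∅)
  {γ} × {p19} = {(γ,p19)}
  {δ} × {p19} = {(δ,p19)}
  {γ, δ} × {p19} = {(γ,p19), (δ,p19)}
  {β, γ, δ} × {p19} = {(β,p19), (γ,p19), (δ,p19)}
  {γ} × {p17, p18, p19} = {(γ,p17), (γ,p18), (γ,p19)}
  {δ} × {p17, p18, p19} = {(δ,p17), (δ,p18), (δ,p19)}
  {γ, δ} × {p17, p18, p19} = {(γ,p17), (γ,p18), (γ,p19), (δ,p17), (δ,p18), (δ,p19)}
  {β, γ, δ} × {p17, p18, p19} = {(β,p17), (β,p18), (β,p19), (γ,p17), (γ,p18), (γ,p19), (δ,p17), (δ,p18), (δ,p19)}
These 9 distinct sets form the basis B.
Close under arbitrary unions to get τ_{X×Y}; counting gives |τ_{X×Y}| = 14.


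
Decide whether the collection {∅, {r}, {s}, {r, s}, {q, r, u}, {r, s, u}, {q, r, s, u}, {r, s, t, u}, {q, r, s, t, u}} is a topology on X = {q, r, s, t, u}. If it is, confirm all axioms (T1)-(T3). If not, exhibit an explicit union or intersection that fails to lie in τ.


τ is NOT a topology on X.

Axiom (T1): ∅ ∈ τ? Yes; X ∈ τ? Yes.
Axiom (T2/T3): check pairwise unions and intersections of members of τ.
Counterexample for (T3): {q, r, u} ∩ {r, s, u} = {r, u} ∉ τ. Therefore τ is NOT a topology.


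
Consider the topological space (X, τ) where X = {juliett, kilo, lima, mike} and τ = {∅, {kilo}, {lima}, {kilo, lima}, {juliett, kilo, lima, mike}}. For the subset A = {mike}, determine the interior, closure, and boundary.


int(A) = ∅, cl(A) = {juliett, mike}, ∂A = {juliett, mike}.

Closed sets in (X, τ) are complements of opens:
  closed(X, τ) = {∅, {juliett, mike}, {juliett, kilo, mike}, {juliett, lima, mike}, {juliett, kilo, lima, mike}}.
int(A) = ⋃ {U ∈ τ : U ⊆ A}. Opens contained in A: ∅.
Taking the union of these: int(A) = ∅.
cl(A) = ⋂ {C closed : A ⊆ C}. Closed sets containing A: {juliett, mike}, {juliett, kilo, mike}, {juliett, lima, mike}, {juliett, kilo, lima, mike}.
Intersecting these: cl(A) = {juliett, mike}.
∂A = cl(A) ∖ int(A) = {juliett, mike} ∖ ∅ = {juliett, mike}.


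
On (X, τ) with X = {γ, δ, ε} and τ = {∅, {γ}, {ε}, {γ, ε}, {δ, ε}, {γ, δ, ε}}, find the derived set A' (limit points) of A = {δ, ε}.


A' = {δ}

For each x ∈ X, list the open sets U ∈ τ with x ∈ U, then check whether U ∩ (A ∖ {x}) ≠ ∅ for every such U.
  x = γ: open {γ} ∋ x has {γ} ∩ (A ∖ {γ}) = ∅, so x is NOT a limit point.
  x = δ: opens ∋ x are {δ, ε}, {γ, δ, ε}; each meets A ∖ {δ}, so x IS a limit point.
  x = ε: open {ε} ∋ x has {ε} ∩ (A ∖ {ε}) = ∅, so x is NOT a limit point.
Collecting: A' = {δ}.


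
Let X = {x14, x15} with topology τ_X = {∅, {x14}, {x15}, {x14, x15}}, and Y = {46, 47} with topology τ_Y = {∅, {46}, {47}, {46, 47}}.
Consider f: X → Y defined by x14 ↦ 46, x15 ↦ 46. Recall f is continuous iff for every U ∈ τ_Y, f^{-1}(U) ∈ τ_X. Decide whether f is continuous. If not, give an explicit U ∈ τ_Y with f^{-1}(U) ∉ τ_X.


f IS continuous.

Compute f^{-1}(U) for each U ∈ τ_Y:
  U = ∅: f^{-1}(U) = ∅ ∈ τ_X ✓.
  U = {46}: f^{-1}(U) = {x14, x15} ∈ τ_X ✓.
  U = {47}: f^{-1}(U) = ∅ ∈ τ_X ✓.
  U = {46, 47}: f^{-1}(U) = {x14, x15} ∈ τ_X ✓.
Every preimage lies in τ_X, so f IS continuous.


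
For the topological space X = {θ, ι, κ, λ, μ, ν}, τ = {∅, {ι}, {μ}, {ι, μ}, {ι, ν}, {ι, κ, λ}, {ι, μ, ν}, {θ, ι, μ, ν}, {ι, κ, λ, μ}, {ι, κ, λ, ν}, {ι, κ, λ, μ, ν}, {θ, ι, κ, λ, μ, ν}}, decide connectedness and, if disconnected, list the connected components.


(X, τ) is connected.

Find clopen sets (U ∈ τ with X ∖ U ∈ τ):
  U = ∅, X ∖ U = {θ, ι, κ, λ, μ, ν} — both open, so U is clopen.
  U = {θ, ι, κ, λ, μ, ν}, X ∖ U = ∅ — both open, so U is clopen.
Only trivial clopens (∅ and X) exist, so (X, τ) is connected.
Compute connected components by grouping points that agree on all clopens:
  component: {θ, ι, κ, λ, μ, ν}


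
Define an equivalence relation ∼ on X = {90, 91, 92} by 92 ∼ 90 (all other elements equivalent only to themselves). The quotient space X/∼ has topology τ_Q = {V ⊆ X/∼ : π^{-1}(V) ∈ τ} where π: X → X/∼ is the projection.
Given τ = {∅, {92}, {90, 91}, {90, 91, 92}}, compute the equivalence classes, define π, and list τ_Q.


X/∼ = {[90=92], [91]}; |τ_Q| = 2.

Equivalence classes: [90=92], [91].
Quotient map π: X → X/∼ sends 90 ↦ [90=92], 91 ↦ [91], 92 ↦ [90=92].
For each subset V ⊆ X/∼, compute π^{-1}(V) ⊆ X and check whether π^{-1}(V) ∈ τ. V is open in τ_Q iff π^{-1}(V) ∈ τ.
  V = {}: π^{-1}(V) = ∅ ∈ τ ✓.
  V = {[90=92]}: π^{-1}(V) = {90, 92} ∉ τ ✗.
  V = {[91]}: π^{-1}(V) = {91} ∉ τ ✗.
  V = {[90=92], [91]}: π^{-1}(V) = {90, 91, 92} ∈ τ ✓.
Open sets in the quotient: τ_Q = {{}, {[90=92], [91]}} (2 elements).


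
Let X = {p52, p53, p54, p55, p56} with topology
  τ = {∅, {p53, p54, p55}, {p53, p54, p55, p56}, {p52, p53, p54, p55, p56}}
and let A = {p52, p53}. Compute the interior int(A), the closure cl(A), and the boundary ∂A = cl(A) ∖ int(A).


int(A) = ∅, cl(A) = {p52, p53, p54, p55, p56}, ∂A = {p52, p53, p54, p55, p56}.

Closed sets in (X, τ) are complements of opens:
  closed(X, τ) = {∅, {p52}, {p52, p56}, {p52, p53, p54, p55, p56}}.
int(A) = ⋃ {U ∈ τ : U ⊆ A}. Opens contained in A: ∅.
Taking the union of these: int(A) = ∅.
cl(A) = ⋂ {C closed : A ⊆ C}. Closed sets containing A: {p52, p53, p54, p55, p56}.
Intersecting these: cl(A) = {p52, p53, p54, p55, p56}.
∂A = cl(A) ∖ int(A) = {p52, p53, p54, p55, p56} ∖ ∅ = {p52, p53, p54, p55, p56}.


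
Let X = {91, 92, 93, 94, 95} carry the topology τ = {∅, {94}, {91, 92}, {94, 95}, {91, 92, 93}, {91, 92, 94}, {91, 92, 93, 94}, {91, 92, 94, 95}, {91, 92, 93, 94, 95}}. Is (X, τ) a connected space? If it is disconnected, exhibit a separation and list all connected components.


(X, τ) is disconnected; components = [{94, 95}, {91, 92, 93}].

Find clopen sets (U ∈ τ with X ∖ U ∈ τ):
  U = ∅, X ∖ U = {91, 92, 93, 94, 95} — both open, so U is clopen.
  U = {94, 95}, X ∖ U = {91, 92, 93} — both open, so U is clopen.
  U = {91, 92, 93}, X ∖ U = {94, 95} — both open, so U is clopen.
  U = {91, 92, 93, 94, 95}, X ∖ U = ∅ — both open, so U is clopen.
Nontrivial clopen(s) exist: e.g. {91, 92, 93}. So (X, τ) is disconnected.
Compute connected components by grouping points that agree on all clopens:
  component: {94, 95}
  component: {91, 92, 93}


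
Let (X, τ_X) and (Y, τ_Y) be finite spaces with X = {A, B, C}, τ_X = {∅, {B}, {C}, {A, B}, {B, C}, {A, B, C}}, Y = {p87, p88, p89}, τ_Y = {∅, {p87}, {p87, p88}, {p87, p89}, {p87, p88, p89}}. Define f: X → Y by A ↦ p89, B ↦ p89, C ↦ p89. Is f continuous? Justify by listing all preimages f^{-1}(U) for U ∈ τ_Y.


f IS continuous.

Compute f^{-1}(U) for each U ∈ τ_Y:
  U = ∅: f^{-1}(U) = ∅ ∈ τ_X ✓.
  U = {p87}: f^{-1}(U) = ∅ ∈ τ_X ✓.
  U = {p87, p88}: f^{-1}(U) = ∅ ∈ τ_X ✓.
  U = {p87, p89}: f^{-1}(U) = {A, B, C} ∈ τ_X ✓.
  U = {p87, p88, p89}: f^{-1}(U) = {A, B, C} ∈ τ_X ✓.
Every preimage lies in τ_X, so f IS continuous.


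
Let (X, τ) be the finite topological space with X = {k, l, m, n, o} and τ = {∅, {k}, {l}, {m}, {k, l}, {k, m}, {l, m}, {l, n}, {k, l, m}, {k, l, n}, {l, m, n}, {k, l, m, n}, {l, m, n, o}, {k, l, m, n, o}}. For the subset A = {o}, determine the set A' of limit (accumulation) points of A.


A' = ∅

For each x ∈ X, list the open sets U ∈ τ with x ∈ U, then check whether U ∩ (A ∖ {x}) ≠ ∅ for every such U.
  x = k: open {k} ∋ x has {k} ∩ (A ∖ {k}) = ∅, so x is NOT a limit point.
  x = l: open {l} ∋ x has {l} ∩ (A ∖ {l}) = ∅, so x is NOT a limit point.
  x = m: open {m} ∋ x has {m} ∩ (A ∖ {m}) = ∅, so x is NOT a limit point.
  x = n: open {l, n} ∋ x has {l, n} ∩ (A ∖ {n}) = ∅, so x is NOT a limit point.
  x = o: open {l, m, n, o} ∋ x has {l, m, n, o} ∩ (A ∖ {o}) = ∅, so x is NOT a limit point.
Collecting: A' = ∅.


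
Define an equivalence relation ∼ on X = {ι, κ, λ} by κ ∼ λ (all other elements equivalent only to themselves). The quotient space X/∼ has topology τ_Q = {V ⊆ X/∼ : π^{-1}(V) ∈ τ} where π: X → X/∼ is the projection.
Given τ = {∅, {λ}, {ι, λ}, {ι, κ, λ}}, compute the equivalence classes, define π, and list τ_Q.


X/∼ = {[ι], [κ=λ]}; |τ_Q| = 2.

Equivalence classes: [ι], [κ=λ].
Quotient map π: X → X/∼ sends ι ↦ [ι], κ ↦ [κ=λ], λ ↦ [κ=λ].
For each subset V ⊆ X/∼, compute π^{-1}(V) ⊆ X and check whether π^{-1}(V) ∈ τ. V is open in τ_Q iff π^{-1}(V) ∈ τ.
  V = {}: π^{-1}(V) = ∅ ∈ τ ✓.
  V = {[ι]}: π^{-1}(V) = {ι} ∉ τ ✗.
  V = {[κ=λ]}: π^{-1}(V) = {κ, λ} ∉ τ ✗.
  V = {[ι], [κ=λ]}: π^{-1}(V) = {ι, κ, λ} ∈ τ ✓.
Open sets in the quotient: τ_Q = {{}, {[ι], [κ=λ]}} (2 elements).


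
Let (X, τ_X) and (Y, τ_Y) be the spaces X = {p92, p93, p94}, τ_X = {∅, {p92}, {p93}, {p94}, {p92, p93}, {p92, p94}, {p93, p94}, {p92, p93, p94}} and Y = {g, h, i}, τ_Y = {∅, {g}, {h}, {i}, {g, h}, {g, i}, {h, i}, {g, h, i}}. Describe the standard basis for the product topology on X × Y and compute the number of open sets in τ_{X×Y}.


Basis B = {∅ × ∅, {p92} × {g}, {p92} × {h}, {p92} × {i}, {p93} × {g}, {p93} × {h}, {p93} × {i}, {p94} × {g}, {p94} × {h}, {p94} × {i}, {p92} × {g, h}, {p92} × {g, i}, {p92, p93} × {g}, {p92, p94} × {g}, {p92} × {h, i}, {p92, p93} × {h}, {p92, p94} × {h}, {p92, p93} × {i}, {p92, p94} × {i}, {p93} × {g, h}, {p93} × {g, i}, {p93, p94} × {g}, {p93} × {h, i}, {p93, p94} × {h}, {p93, p94} × {i}, {p94} × {g, h}, {p94} × {g, i}, {p94} × {h, i}, {p92} × {g, h, i}, {p92, p93, p94} × {g}, {p92, p93, p94} × {h}, {p92, p93, p94} × {i}, {p93} × {g, h, i}, {p94} × {g, h, i}, {p92, p93} × {g, h}, {p92, p94} × {g, h}, {p92, p93} × {g, i}, {p92, p94} × {g, i}, {p92, p93} × {h, i}, {p92, p94} × {h, i}, {p93, p94} × {g, h}, {p93, p94} × {g, i}, {p93, p94} × {h, i}, {p92, p93} × {g, h, i}, {p92, p94} × {g, h, i}, {p92, p93, p94} × {g, h}, {p92, p93, p94} × {g, i}, {p92, p93, p94} × {h, i}, {p93, p94} × {g, h, i}, {p92, p93, p94} × {g, h, i}}; |τ_{X×Y}| = 512.

Enumerate products U × V with U ∈ τ_X, V ∈ τ_Y (deduplicated):
  ∅ × ∅ = {} (∅)
  {p92} × {g} = {(p92,g)}
  {p92} × {h} = {(p92,h)}
  {p92} × {i} = {(p92,i)}
  {p93} × {g} = {(p93,g)}
  {p93} × {h} = {(p93,h)}
  {p93} × {i} = {(p93,i)}
  {p94} × {g} = {(p94,g)}
  {p94} × {h} = {(p94,h)}
  {p94} × {i} = {(p94,i)}
  {p92} × {g, h} = {(p92,g), (p92,h)}
  {p92} × {g, i} = {(p92,g), (p92,i)}
  {p92, p93} × {g} = {(p92,g), (p93,g)}
  {p92, p94} × {g} = {(p92,g), (p94,g)}
  {p92} × {h, i} = {(p92,h), (p92,i)}
  {p92, p93} × {h} = {(p92,h), (p93,h)}
  {p92, p94} × {h} = {(p92,h), (p94,h)}
  {p92, p93} × {i} = {(p92,i), (p93,i)}
  {p92, p94} × {i} = {(p92,i), (p94,i)}
  {p93} × {g, h} = {(p93,g), (p93,h)}
  {p93} × {g, i} = {(p93,g), (p93,i)}
  {p93, p94} × {g} = {(p93,g), (p94,g)}
  {p93} × {h, i} = {(p93,h), (p93,i)}
  {p93, p94} × {h} = {(p93,h), (p94,h)}
  {p93, p94} × {i} = {(p93,i), (p94,i)}
  {p94} × {g, h} = {(p94,g), (p94,h)}
  {p94} × {g, i} = {(p94,g), (p94,i)}
  {p94} × {h, i} = {(p94,h), (p94,i)}
  {p92} × {g, h, i} = {(p92,g), (p92,h), (p92,i)}
  {p92, p93, p94} × {g} = {(p92,g), (p93,g), (p94,g)}
  {p92, p93, p94} × {h} = {(p92,h), (p93,h), (p94,h)}
  {p92, p93, p94} × {i} = {(p92,i), (p93,i), (p94,i)}
  {p93} × {g, h, i} = {(p93,g), (p93,h), (p93,i)}
  {p94} × {g, h, i} = {(p94,g), (p94,h), (p94,i)}
  {p92, p93} × {g, h} = {(p92,g), (p92,h), (p93,g), (p93,h)}
  {p92, p94} × {g, h} = {(p92,g), (p92,h), (p94,g), (p94,h)}
  {p92, p93} × {g, i} = {(p92,g), (p92,i), (p93,g), (p93,i)}
  {p92, p94} × {g, i} = {(p92,g), (p92,i), (p94,g), (p94,i)}
  {p92, p93} × {h, i} = {(p92,h), (p92,i), (p93,h), (p93,i)}
  {p92, p94} × {h, i} = {(p92,h), (p92,i), (p94,h), (p94,i)}
  {p93, p94} × {g, h} = {(p93,g), (p93,h), (p94,g), (p94,h)}
  {p93, p94} × {g, i} = {(p93,g), (p93,i), (p94,g), (p94,i)}
  {p93, p94} × {h, i} = {(p93,h), (p93,i), (p94,h), (p94,i)}
  {p92, p93} × {g, h, i} = {(p92,g), (p92,h), (p92,i), (p93,g), (p93,h), (p93,i)}
  {p92, p94} × {g, h, i} = {(p92,g), (p92,h), (p92,i), (p94,g), (p94,h), (p94,i)}
  {p92, p93, p94} × {g, h} = {(p92,g), (p92,h), (p93,g), (p93,h), (p94,g), (p94,h)}
  {p92, p93, p94} × {g, i} = {(p92,g), (p92,i), (p93,g), (p93,i), (p94,g), (p94,i)}
  {p92, p93, p94} × {h, i} = {(p92,h), (p92,i), (p93,h), (p93,i), (p94,h), (p94,i)}
  {p93, p94} × {g, h, i} = {(p93,g), (p93,h), (p93,i), (p94,g), (p94,h), (p94,i)}
  {p92, p93, p94} × {g, h, i} = {(p92,g), (p92,h), (p92,i), (p93,g), (p93,h), (p93,i), (p94,g), (p94,h), (p94,i)}
These 50 distinct sets form the basis B.
Close under arbitrary unions to get τ_{X×Y}; counting gives |τ_{X×Y}| = 512.


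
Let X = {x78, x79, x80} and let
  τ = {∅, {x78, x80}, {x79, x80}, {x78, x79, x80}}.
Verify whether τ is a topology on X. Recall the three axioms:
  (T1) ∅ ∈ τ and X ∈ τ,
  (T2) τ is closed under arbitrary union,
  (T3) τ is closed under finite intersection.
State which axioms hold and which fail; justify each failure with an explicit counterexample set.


τ is NOT a topology on X.

Axiom (T1): ∅ ∈ τ? Yes; X ∈ τ? Yes.
Axiom (T2/T3): check pairwise unions and intersections of members of τ.
Counterexample for (T3): {x78, x80} ∩ {x79, x80} = {x80} ∉ τ. Therefore τ is NOT a topology.


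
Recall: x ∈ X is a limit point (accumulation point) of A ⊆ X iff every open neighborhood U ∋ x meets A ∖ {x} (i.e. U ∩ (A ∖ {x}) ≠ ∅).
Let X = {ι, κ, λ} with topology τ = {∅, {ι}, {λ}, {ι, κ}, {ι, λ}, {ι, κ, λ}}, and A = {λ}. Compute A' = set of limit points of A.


A' = ∅

For each x ∈ X, list the open sets U ∈ τ with x ∈ U, then check whether U ∩ (A ∖ {x}) ≠ ∅ for every such U.
  x = ι: open {ι} ∋ x has {ι} ∩ (A ∖ {ι}) = ∅, so x is NOT a limit point.
  x = κ: open {ι, κ} ∋ x has {ι, κ} ∩ (A ∖ {κ}) = ∅, so x is NOT a limit point.
  x = λ: open {λ} ∋ x has {λ} ∩ (A ∖ {λ}) = ∅, so x is NOT a limit point.
Collecting: A' = ∅.


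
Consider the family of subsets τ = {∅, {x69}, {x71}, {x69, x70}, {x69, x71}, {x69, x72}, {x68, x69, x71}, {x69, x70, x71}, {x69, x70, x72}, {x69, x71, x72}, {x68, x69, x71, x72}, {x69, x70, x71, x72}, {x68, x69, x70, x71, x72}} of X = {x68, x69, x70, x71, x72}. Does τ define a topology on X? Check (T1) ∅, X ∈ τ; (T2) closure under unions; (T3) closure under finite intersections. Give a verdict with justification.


τ is NOT a topology on X.

Axiom (T1): ∅ ∈ τ? Yes; X ∈ τ? Yes.
Axiom (T2/T3): check pairwise unions and intersections of members of τ.
Counterexample for (T2): {x69, x70} ∪ {x68, x69, x71} = {x68, x69, x70, x71} ∉ τ. Therefore τ is NOT a topology.


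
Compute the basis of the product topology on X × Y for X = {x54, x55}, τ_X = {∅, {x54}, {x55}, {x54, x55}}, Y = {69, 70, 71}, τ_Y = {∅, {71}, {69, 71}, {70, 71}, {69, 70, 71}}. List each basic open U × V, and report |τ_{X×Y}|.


Basis B = {∅ × ∅, {x54} × {71}, {x55} × {71}, {x54} × {69, 71}, {x54} × {70, 71}, {x54, x55} × {71}, {x55} × {69, 71}, {x55} × {70, 71}, {x54} × {69, 70, 71}, {x55} × {69, 70, 71}, {x54, x55} × {69, 71}, {x54, x55} × {70, 71}, {x54, x55} × {69, 70, 71}}; |τ_{X×Y}| = 25.

Enumerate products U × V with U ∈ τ_X, V ∈ τ_Y (deduplicated):
  ∅ × ∅ = {} (∅)
  {x54} × {71} = {(x54,71)}
  {x55} × {71} = {(x55,71)}
  {x54} × {69, 71} = {(x54,69), (x54,71)}
  {x54} × {70, 71} = {(x54,70), (x54,71)}
  {x54, x55} × {71} = {(x54,71), (x55,71)}
  {x55} × {69, 71} = {(x55,69), (x55,71)}
  {x55} × {70, 71} = {(x55,70), (x55,71)}
  {x54} × {69, 70, 71} = {(x54,69), (x54,70), (x54,71)}
  {x55} × {69, 70, 71} = {(x55,69), (x55,70), (x55,71)}
  {x54, x55} × {69, 71} = {(x54,69), (x54,71), (x55,69), (x55,71)}
  {x54, x55} × {70, 71} = {(x54,70), (x54,71), (x55,70), (x55,71)}
  {x54, x55} × {69, 70, 71} = {(x54,69), (x54,70), (x54,71), (x55,69), (x55,70), (x55,71)}
These 13 distinct sets form the basis B.
Close under arbitrary unions to get τ_{X×Y}; counting gives |τ_{X×Y}| = 25.


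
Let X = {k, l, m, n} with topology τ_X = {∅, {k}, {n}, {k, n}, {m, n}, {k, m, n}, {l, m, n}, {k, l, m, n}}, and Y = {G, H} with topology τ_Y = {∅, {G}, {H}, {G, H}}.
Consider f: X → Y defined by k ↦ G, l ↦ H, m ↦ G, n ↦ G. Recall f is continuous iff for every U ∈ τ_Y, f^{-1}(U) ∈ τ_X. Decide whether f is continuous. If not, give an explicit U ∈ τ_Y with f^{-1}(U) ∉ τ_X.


f is NOT continuous.

Compute f^{-1}(U) for each U ∈ τ_Y:
  U = ∅: f^{-1}(U) = ∅ ∈ τ_X ✓.
  U = {G}: f^{-1}(U) = {k, m, n} ∈ τ_X ✓.
  U = {H}: f^{-1}(U) = {l} ∉ τ_X ✗.
  U = {G, H}: f^{-1}(U) = {k, l, m, n} ∈ τ_X ✓.
Found U = {H} with f^{-1}(U) = {l} not in τ_X. Therefore f is NOT continuous.


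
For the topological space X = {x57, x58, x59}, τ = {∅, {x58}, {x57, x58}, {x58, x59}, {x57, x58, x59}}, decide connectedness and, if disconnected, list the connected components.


(X, τ) is connected.

Find clopen sets (U ∈ τ with X ∖ U ∈ τ):
  U = ∅, X ∖ U = {x57, x58, x59} — both open, so U is clopen.
  U = {x57, x58, x59}, X ∖ U = ∅ — both open, so U is clopen.
Only trivial clopens (∅ and X) exist, so (X, τ) is connected.
Compute connected components by grouping points that agree on all clopens:
  component: {x57, x58, x59}


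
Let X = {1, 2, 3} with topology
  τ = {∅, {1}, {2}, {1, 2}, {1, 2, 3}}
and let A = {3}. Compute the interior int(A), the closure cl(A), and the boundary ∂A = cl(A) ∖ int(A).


int(A) = ∅, cl(A) = {3}, ∂A = {3}.

Closed sets in (X, τ) are complements of opens:
  closed(X, τ) = {∅, {3}, {1, 3}, {2, 3}, {1, 2, 3}}.
int(A) = ⋃ {U ∈ τ : U ⊆ A}. Opens contained in A: ∅.
Taking the union of these: int(A) = ∅.
cl(A) = ⋂ {C closed : A ⊆ C}. Closed sets containing A: {3}, {1, 3}, {2, 3}, {1, 2, 3}.
Intersecting these: cl(A) = {3}.
∂A = cl(A) ∖ int(A) = {3} ∖ ∅ = {3}.


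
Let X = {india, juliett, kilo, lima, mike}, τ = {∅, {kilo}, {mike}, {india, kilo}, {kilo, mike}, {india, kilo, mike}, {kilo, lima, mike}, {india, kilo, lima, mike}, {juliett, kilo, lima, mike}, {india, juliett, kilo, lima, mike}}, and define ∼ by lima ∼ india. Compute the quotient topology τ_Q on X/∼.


X/∼ = {[india=lima], [juliett], [kilo], [mike]}; |τ_Q| = 6.

Equivalence classes: [india=lima], [juliett], [kilo], [mike].
Quotient map π: X → X/∼ sends india ↦ [india=lima], juliett ↦ [juliett], kilo ↦ [kilo], lima ↦ [india=lima], mike ↦ [mike].
For each subset V ⊆ X/∼, compute π^{-1}(V) ⊆ X and check whether π^{-1}(V) ∈ τ. V is open in τ_Q iff π^{-1}(V) ∈ τ.
  V = {}: π^{-1}(V) = ∅ ∈ τ ✓.
  V = {[india=lima]}: π^{-1}(V) = {india, lima} ∉ τ ✗.
  V = {[juliett]}: π^{-1}(V) = {juliett} ∉ τ ✗.
  V = {[india=lima], [juliett]}: π^{-1}(V) = {india, juliett, lima} ∉ τ ✗.
  V = {[kilo]}: π^{-1}(V) = {kilo} ∈ τ ✓.
  V = {[india=lima], [kilo]}: π^{-1}(V) = {india, kilo, lima} ∉ τ ✗.
  V = {[juliett], [kilo]}: π^{-1}(V) = {juliett, kilo} ∉ τ ✗.
  V = {[india=lima], [juliett], [kilo]}: π^{-1}(V) = {india, juliett, kilo, lima} ∉ τ ✗.
  V = {[mike]}: π^{-1}(V) = {mike} ∈ τ ✓.
  V = {[india=lima], [mike]}: π^{-1}(V) = {india, lima, mike} ∉ τ ✗.
  V = {[juliett], [mike]}: π^{-1}(V) = {juliett, mike} ∉ τ ✗.
  V = {[india=lima], [juliett], [mike]}: π^{-1}(V) = {india, juliett, lima, mike} ∉ τ ✗.
  V = {[kilo], [mike]}: π^{-1}(V) = {kilo, mike} ∈ τ ✓.
  V = {[india=lima], [kilo], [mike]}: π^{-1}(V) = {india, kilo, lima, mike} ∈ τ ✓.
  V = {[juliett], [kilo], [mike]}: π^{-1}(V) = {juliett, kilo, mike} ∉ τ ✗.
  V = {[india=lima], [juliett], [kilo], [mike]}: π^{-1}(V) = {india, juliett, kilo, lima, mike} ∈ τ ✓.
Open sets in the quotient: τ_Q = {{}, {[kilo]}, {[mike]}, {[kilo], [mike]}, {[india=lima], [kilo], [mike]}, {[india=lima], [juliett], [kilo], [mike]}} (6 elements).


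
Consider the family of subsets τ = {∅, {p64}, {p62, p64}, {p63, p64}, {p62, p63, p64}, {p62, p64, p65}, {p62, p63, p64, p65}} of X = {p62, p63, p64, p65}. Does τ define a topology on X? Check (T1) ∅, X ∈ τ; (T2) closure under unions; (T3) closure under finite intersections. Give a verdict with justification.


τ IS a topology on X.

Axiom (T1): ∅ ∈ τ? Yes; X ∈ τ? Yes.
Axiom (T2/T3): check pairwise unions and intersections of members of τ.
All pairwise intersections and unions checked — each lies in τ. Therefore τ satisfies (T1), (T2), (T3): it IS a topology on X.


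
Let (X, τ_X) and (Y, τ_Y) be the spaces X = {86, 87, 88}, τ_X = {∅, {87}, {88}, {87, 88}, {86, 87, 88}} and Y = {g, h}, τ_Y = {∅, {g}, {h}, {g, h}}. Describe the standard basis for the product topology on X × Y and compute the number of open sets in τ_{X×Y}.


Basis B = {∅ × ∅, {87} × {g}, {87} × {h}, {88} × {g}, {88} × {h}, {87} × {g, h}, {87, 88} × {g}, {87, 88} × {h}, {88} × {g, h}, {86, 87, 88} × {g}, {86, 87, 88} × {h}, {87, 88} × {g, h}, {86, 87, 88} × {g, h}}; |τ_{X×Y}| = 25.

Enumerate products U × V with U ∈ τ_X, V ∈ τ_Y (deduplicated):
  ∅ × ∅ = {} (∅)
  {87} × {g} = {(87,g)}
  {87} × {h} = {(87,h)}
  {88} × {g} = {(88,g)}
  {88} × {h} = {(88,h)}
  {87} × {g, h} = {(87,g), (87,h)}
  {87, 88} × {g} = {(87,g), (88,g)}
  {87, 88} × {h} = {(87,h), (88,h)}
  {88} × {g, h} = {(88,g), (88,h)}
  {86, 87, 88} × {g} = {(86,g), (87,g), (88,g)}
  {86, 87, 88} × {h} = {(86,h), (87,h), (88,h)}
  {87, 88} × {g, h} = {(87,g), (87,h), (88,g), (88,h)}
  {86, 87, 88} × {g, h} = {(86,g), (86,h), (87,g), (87,h), (88,g), (88,h)}
These 13 distinct sets form the basis B.
Close under arbitrary unions to get τ_{X×Y}; counting gives |τ_{X×Y}| = 25.


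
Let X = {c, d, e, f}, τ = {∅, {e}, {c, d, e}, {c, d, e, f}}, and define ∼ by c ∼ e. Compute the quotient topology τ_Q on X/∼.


X/∼ = {[c=e], [d], [f]}; |τ_Q| = 3.

Equivalence classes: [c=e], [d], [f].
Quotient map π: X → X/∼ sends c ↦ [c=e], d ↦ [d], e ↦ [c=e], f ↦ [f].
For each subset V ⊆ X/∼, compute π^{-1}(V) ⊆ X and check whether π^{-1}(V) ∈ τ. V is open in τ_Q iff π^{-1}(V) ∈ τ.
  V = {}: π^{-1}(V) = ∅ ∈ τ ✓.
  V = {[c=e]}: π^{-1}(V) = {c, e} ∉ τ ✗.
  V = {[d]}: π^{-1}(V) = {d} ∉ τ ✗.
  V = {[c=e], [d]}: π^{-1}(V) = {c, d, e} ∈ τ ✓.
  V = {[f]}: π^{-1}(V) = {f} ∉ τ ✗.
  V = {[c=e], [f]}: π^{-1}(V) = {c, e, f} ∉ τ ✗.
  V = {[d], [f]}: π^{-1}(V) = {d, f} ∉ τ ✗.
  V = {[c=e], [d], [f]}: π^{-1}(V) = {c, d, e, f} ∈ τ ✓.
Open sets in the quotient: τ_Q = {{}, {[c=e], [d]}, {[c=e], [d], [f]}} (3 elements).


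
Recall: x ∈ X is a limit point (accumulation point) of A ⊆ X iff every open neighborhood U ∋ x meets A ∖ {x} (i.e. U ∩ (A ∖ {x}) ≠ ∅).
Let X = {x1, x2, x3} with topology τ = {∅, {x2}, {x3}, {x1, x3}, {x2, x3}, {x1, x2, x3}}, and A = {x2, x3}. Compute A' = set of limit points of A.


A' = {x1}

For each x ∈ X, list the open sets U ∈ τ with x ∈ U, then check whether U ∩ (A ∖ {x}) ≠ ∅ for every such U.
  x = x1: opens ∋ x are {x1, x3}, {x1, x2, x3}; each meets A ∖ {x1}, so x IS a limit point.
  x = x2: open {x2} ∋ x has {x2} ∩ (A ∖ {x2}) = ∅, so x is NOT a limit point.
  x = x3: open {x3} ∋ x has {x3} ∩ (A ∖ {x3}) = ∅, so x is NOT a limit point.
Collecting: A' = {x1}.


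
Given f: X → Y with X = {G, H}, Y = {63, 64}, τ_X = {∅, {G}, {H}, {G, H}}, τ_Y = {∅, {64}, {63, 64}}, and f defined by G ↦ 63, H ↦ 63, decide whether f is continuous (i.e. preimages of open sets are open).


f IS continuous.

Compute f^{-1}(U) for each U ∈ τ_Y:
  U = ∅: f^{-1}(U) = ∅ ∈ τ_X ✓.
  U = {64}: f^{-1}(U) = ∅ ∈ τ_X ✓.
  U = {63, 64}: f^{-1}(U) = {G, H} ∈ τ_X ✓.
Every preimage lies in τ_X, so f IS continuous.


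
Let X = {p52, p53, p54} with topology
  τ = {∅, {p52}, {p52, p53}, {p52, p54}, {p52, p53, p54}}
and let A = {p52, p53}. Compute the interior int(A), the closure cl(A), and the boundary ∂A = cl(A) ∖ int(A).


int(A) = {p52, p53}, cl(A) = {p52, p53, p54}, ∂A = {p54}.

Closed sets in (X, τ) are complements of opens:
  closed(X, τ) = {∅, {p53}, {p54}, {p53, p54}, {p52, p53, p54}}.
int(A) = ⋃ {U ∈ τ : U ⊆ A}. Opens contained in A: ∅, {p52}, {p52, p53}.
Taking the union of these: int(A) = {p52, p53}.
cl(A) = ⋂ {C closed : A ⊆ C}. Closed sets containing A: {p52, p53, p54}.
Intersecting these: cl(A) = {p52, p53, p54}.
∂A = cl(A) ∖ int(A) = {p52, p53, p54} ∖ {p52, p53} = {p54}.


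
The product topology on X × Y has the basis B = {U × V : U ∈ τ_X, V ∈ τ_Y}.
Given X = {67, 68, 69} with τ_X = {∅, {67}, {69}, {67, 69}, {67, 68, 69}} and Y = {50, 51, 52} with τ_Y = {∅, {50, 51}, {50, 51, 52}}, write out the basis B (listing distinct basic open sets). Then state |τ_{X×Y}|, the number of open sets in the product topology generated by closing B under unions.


Basis B = {∅ × ∅, {67} × {50, 51}, {69} × {50, 51}, {67} × {50, 51, 52}, {69} × {50, 51, 52}, {67, 69} × {50, 51}, {67, 69} × {50, 51, 52}, {67, 68, 69} × {50, 51}, {67, 68, 69} × {50, 51, 52}}; |τ_{X×Y}| = 14.

Enumerate products U × V with U ∈ τ_X, V ∈ τ_Y (deduplicated):
  ∅ × ∅ = {} (∅)
  {67} × {50, 51} = {(67,50), (67,51)}
  {69} × {50, 51} = {(69,50), (69,51)}
  {67} × {50, 51, 52} = {(67,50), (67,51), (67,52)}
  {69} × {50, 51, 52} = {(69,50), (69,51), (69,52)}
  {67, 69} × {50, 51} = {(67,50), (67,51), (69,50), (69,51)}
  {67, 69} × {50, 51, 52} = {(67,50), (67,51), (67,52), (69,50), (69,51), (69,52)}
  {67, 68, 69} × {50, 51} = {(67,50), (67,51), (68,50), (68,51), (69,50), (69,51)}
  {67, 68, 69} × {50, 51, 52} = {(67,50), (67,51), (67,52), (68,50), (68,51), (68,52), (69,50), (69,51), (69,52)}
These 9 distinct sets form the basis B.
Close under arbitrary unions to get τ_{X×Y}; counting gives |τ_{X×Y}| = 14.


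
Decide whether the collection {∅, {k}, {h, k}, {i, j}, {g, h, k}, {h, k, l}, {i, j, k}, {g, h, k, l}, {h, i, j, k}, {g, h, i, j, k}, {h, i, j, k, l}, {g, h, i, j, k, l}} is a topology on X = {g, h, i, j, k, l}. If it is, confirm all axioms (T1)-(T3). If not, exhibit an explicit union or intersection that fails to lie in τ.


τ IS a topology on X.

Axiom (T1): ∅ ∈ τ? Yes; X ∈ τ? Yes.
Axiom (T2/T3): check pairwise unions and intersections of members of τ.
All pairwise intersections and unions checked — each lies in τ. Therefore τ satisfies (T1), (T2), (T3): it IS a topology on X.


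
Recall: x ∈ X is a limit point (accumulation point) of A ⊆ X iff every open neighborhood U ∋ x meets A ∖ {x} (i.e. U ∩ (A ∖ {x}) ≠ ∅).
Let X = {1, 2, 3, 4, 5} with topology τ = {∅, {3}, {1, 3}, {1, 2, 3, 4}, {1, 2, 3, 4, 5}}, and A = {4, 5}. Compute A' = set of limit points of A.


A' = {2, 5}

For each x ∈ X, list the open sets U ∈ τ with x ∈ U, then check whether U ∩ (A ∖ {x}) ≠ ∅ for every such U.
  x = 1: open {1, 3} ∋ x has {1, 3} ∩ (A ∖ {1}) = ∅, so x is NOT a limit point.
  x = 2: opens ∋ x are {1, 2, 3, 4}, {1, 2, 3, 4, 5}; each meets A ∖ {2}, so x IS a limit point.
  x = 3: open {3} ∋ x has {3} ∩ (A ∖ {3}) = ∅, so x is NOT a limit point.
  x = 4: open {1, 2, 3, 4} ∋ x has {1, 2, 3, 4} ∩ (A ∖ {4}) = ∅, so x is NOT a limit point.
  x = 5: opens ∋ x are {1, 2, 3, 4, 5}; each meets A ∖ {5}, so x IS a limit point.
Collecting: A' = {2, 5}.


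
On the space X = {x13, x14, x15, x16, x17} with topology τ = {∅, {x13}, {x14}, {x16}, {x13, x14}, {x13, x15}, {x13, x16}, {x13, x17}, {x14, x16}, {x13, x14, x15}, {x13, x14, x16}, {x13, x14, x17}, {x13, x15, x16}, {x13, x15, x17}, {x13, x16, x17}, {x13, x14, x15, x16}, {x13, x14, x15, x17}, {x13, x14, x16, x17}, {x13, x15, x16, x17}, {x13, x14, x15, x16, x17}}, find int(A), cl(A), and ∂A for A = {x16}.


int(A) = {x16}, cl(A) = {x16}, ∂A = ∅.

Closed sets in (X, τ) are complements of opens:
  closed(X, τ) = {∅, {x14}, {x15}, {x16}, {x17}, {x14, x15}, {x14, x16}, {x14, x17}, {x15, x16}, {x15, x17}, {x16, x17}, {x13, x15, x17}, {x14, x15, x16}, {x14, x15, x17}, {x14, x16, x17}, {x15, x16, x17}, {x13, x14, x15, x17}, {x13, x15, x16, x17}, {x14, x15, x16, x17}, {x13, x14, x15, x16, x17}}.
int(A) = ⋃ {U ∈ τ : U ⊆ A}. Opens contained in A: ∅, {x16}.
Taking the union of these: int(A) = {x16}.
cl(A) = ⋂ {C closed : A ⊆ C}. Closed sets containing A: {x16}, {x14, x16}, {x15, x16}, {x16, x17}, {x14, x15, x16}, {x14, x16, x17}, {x15, x16, x17}, {x13, x15, x16, x17}, {x14, x15, x16, x17}, {x13, x14, x15, x16, x17}.
Intersecting these: cl(A) = {x16}.
∂A = cl(A) ∖ int(A) = {x16} ∖ {x16} = ∅.


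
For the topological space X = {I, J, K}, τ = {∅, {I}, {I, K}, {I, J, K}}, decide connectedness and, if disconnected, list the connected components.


(X, τ) is connected.

Find clopen sets (U ∈ τ with X ∖ U ∈ τ):
  U = ∅, X ∖ U = {I, J, K} — both open, so U is clopen.
  U = {I, J, K}, X ∖ U = ∅ — both open, so U is clopen.
Only trivial clopens (∅ and X) exist, so (X, τ) is connected.
Compute connected components by grouping points that agree on all clopens:
  component: {I, J, K}


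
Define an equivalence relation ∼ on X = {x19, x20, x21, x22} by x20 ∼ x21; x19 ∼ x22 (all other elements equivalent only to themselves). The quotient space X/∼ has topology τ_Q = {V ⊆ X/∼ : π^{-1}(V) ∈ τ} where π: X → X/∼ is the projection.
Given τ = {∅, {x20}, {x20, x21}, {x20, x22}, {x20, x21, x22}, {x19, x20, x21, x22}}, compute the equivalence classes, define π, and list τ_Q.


X/∼ = {[x19=x22], [x20=x21]}; |τ_Q| = 3.

Equivalence classes: [x19=x22], [x20=x21].
Quotient map π: X → X/∼ sends x19 ↦ [x19=x22], x20 ↦ [x20=x21], x21 ↦ [x20=x21], x22 ↦ [x19=x22].
For each subset V ⊆ X/∼, compute π^{-1}(V) ⊆ X and check whether π^{-1}(V) ∈ τ. V is open in τ_Q iff π^{-1}(V) ∈ τ.
  V = {}: π^{-1}(V) = ∅ ∈ τ ✓.
  V = {[x19=x22]}: π^{-1}(V) = {x19, x22} ∉ τ ✗.
  V = {[x20=x21]}: π^{-1}(V) = {x20, x21} ∈ τ ✓.
  V = {[x19=x22], [x20=x21]}: π^{-1}(V) = {x19, x20, x21, x22} ∈ τ ✓.
Open sets in the quotient: τ_Q = {{}, {[x20=x21]}, {[x19=x22], [x20=x21]}} (3 elements).


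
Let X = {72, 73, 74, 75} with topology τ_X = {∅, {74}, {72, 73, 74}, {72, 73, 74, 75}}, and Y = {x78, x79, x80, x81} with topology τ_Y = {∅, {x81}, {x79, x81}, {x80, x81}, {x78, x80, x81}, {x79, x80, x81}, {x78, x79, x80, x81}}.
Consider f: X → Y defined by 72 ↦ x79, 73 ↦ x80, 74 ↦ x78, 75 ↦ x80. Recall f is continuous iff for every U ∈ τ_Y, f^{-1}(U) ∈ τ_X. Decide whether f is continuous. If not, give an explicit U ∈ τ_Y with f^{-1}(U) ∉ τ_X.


f is NOT continuous.

Compute f^{-1}(U) for each U ∈ τ_Y:
  U = ∅: f^{-1}(U) = ∅ ∈ τ_X ✓.
  U = {x81}: f^{-1}(U) = ∅ ∈ τ_X ✓.
  U = {x79, x81}: f^{-1}(U) = {72} ∉ τ_X ✗.
  U = {x80, x81}: f^{-1}(U) = {73, 75} ∉ τ_X ✗.
  U = {x78, x80, x81}: f^{-1}(U) = {73, 74, 75} ∉ τ_X ✗.
  U = {x79, x80, x81}: f^{-1}(U) = {72, 73, 75} ∉ τ_X ✗.
  U = {x78, x79, x80, x81}: f^{-1}(U) = {72, 73, 74, 75} ∈ τ_X ✓.
Found U = {x79, x81} with f^{-1}(U) = {72} not in τ_X. Therefore f is NOT continuous.


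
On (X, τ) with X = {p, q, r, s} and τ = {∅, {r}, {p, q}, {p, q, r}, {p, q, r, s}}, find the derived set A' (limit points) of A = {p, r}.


A' = {q, s}

For each x ∈ X, list the open sets U ∈ τ with x ∈ U, then check whether U ∩ (A ∖ {x}) ≠ ∅ for every such U.
  x = p: open {p, q} ∋ x has {p, q} ∩ (A ∖ {p}) = ∅, so x is NOT a limit point.
  x = q: opens ∋ x are {p, q}, {p, q, r}, {p, q, r, s}; each meets A ∖ {q}, so x IS a limit point.
  x = r: open {r} ∋ x has {r} ∩ (A ∖ {r}) = ∅, so x is NOT a limit point.
  x = s: opens ∋ x are {p, q, r, s}; each meets A ∖ {s}, so x IS a limit point.
Collecting: A' = {q, s}.


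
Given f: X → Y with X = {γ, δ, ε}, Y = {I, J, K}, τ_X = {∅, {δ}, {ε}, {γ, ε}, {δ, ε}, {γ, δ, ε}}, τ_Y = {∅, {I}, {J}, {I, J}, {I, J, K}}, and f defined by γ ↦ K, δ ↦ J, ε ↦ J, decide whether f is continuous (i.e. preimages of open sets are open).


f IS continuous.

Compute f^{-1}(U) for each U ∈ τ_Y:
  U = ∅: f^{-1}(U) = ∅ ∈ τ_X ✓.
  U = {I}: f^{-1}(U) = ∅ ∈ τ_X ✓.
  U = {J}: f^{-1}(U) = {δ, ε} ∈ τ_X ✓.
  U = {I, J}: f^{-1}(U) = {δ, ε} ∈ τ_X ✓.
  U = {I, J, K}: f^{-1}(U) = {γ, δ, ε} ∈ τ_X ✓.
Every preimage lies in τ_X, so f IS continuous.


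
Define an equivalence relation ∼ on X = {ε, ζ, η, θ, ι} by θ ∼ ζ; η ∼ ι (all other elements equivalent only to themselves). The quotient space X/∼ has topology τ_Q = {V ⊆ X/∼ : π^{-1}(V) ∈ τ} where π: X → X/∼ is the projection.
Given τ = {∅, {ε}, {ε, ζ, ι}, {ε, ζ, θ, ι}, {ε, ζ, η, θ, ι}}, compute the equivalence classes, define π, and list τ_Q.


X/∼ = {[ε], [ζ=θ], [η=ι]}; |τ_Q| = 3.

Equivalence classes: [ε], [ζ=θ], [η=ι].
Quotient map π: X → X/∼ sends ε ↦ [ε], ζ ↦ [ζ=θ], η ↦ [η=ι], θ ↦ [ζ=θ], ι ↦ [η=ι].
For each subset V ⊆ X/∼, compute π^{-1}(V) ⊆ X and check whether π^{-1}(V) ∈ τ. V is open in τ_Q iff π^{-1}(V) ∈ τ.
  V = {}: π^{-1}(V) = ∅ ∈ τ ✓.
  V = {[ε]}: π^{-1}(V) = {ε} ∈ τ ✓.
  V = {[ζ=θ]}: π^{-1}(V) = {ζ, θ} ∉ τ ✗.
  V = {[ε], [ζ=θ]}: π^{-1}(V) = {ε, ζ, θ} ∉ τ ✗.
  V = {[η=ι]}: π^{-1}(V) = {η, ι} ∉ τ ✗.
  V = {[ε], [η=ι]}: π^{-1}(V) = {ε, η, ι} ∉ τ ✗.
  V = {[ζ=θ], [η=ι]}: π^{-1}(V) = {ζ, η, θ, ι} ∉ τ ✗.
  V = {[ε], [ζ=θ], [η=ι]}: π^{-1}(V) = {ε, ζ, η, θ, ι} ∈ τ ✓.
Open sets in the quotient: τ_Q = {{}, {[ε]}, {[ε], [ζ=θ], [η=ι]}} (3 elements).


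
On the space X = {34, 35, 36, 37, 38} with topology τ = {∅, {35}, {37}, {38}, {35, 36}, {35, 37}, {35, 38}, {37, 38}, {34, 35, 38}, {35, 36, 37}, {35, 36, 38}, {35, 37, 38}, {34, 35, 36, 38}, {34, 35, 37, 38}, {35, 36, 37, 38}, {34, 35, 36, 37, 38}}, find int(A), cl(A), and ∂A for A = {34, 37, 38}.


int(A) = {37, 38}, cl(A) = {34, 37, 38}, ∂A = {34}.

Closed sets in (X, τ) are complements of opens:
  closed(X, τ) = {∅, {34}, {36}, {37}, {34, 36}, {34, 37}, {34, 38}, {36, 37}, {34, 35, 36}, {34, 36, 37}, {34, 36, 38}, {34, 37, 38}, {34, 35, 36, 37}, {34, 35, 36, 38}, {34, 36, 37, 38}, {34, 35, 36, 37, 38}}.
int(A) = ⋃ {U ∈ τ : U ⊆ A}. Opens contained in A: ∅, {37}, {38}, {37, 38}.
Taking the union of these: int(A) = {37, 38}.
cl(A) = ⋂ {C closed : A ⊆ C}. Closed sets containing A: {34, 37, 38}, {34, 36, 37, 38}, {34, 35, 36, 37, 38}.
Intersecting these: cl(A) = {34, 37, 38}.
∂A = cl(A) ∖ int(A) = {34, 37, 38} ∖ {37, 38} = {34}.


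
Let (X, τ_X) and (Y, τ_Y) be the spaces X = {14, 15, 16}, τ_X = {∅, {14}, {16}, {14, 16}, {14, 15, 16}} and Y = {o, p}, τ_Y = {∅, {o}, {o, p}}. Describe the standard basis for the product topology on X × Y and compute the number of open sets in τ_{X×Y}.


Basis B = {∅ × ∅, {14} × {o}, {16} × {o}, {14} × {o, p}, {14, 16} × {o}, {16} × {o, p}, {14, 15, 16} × {o}, {14, 16} × {o, p}, {14, 15, 16} × {o, p}}; |τ_{X×Y}| = 14.

Enumerate products U × V with U ∈ τ_X, V ∈ τ_Y (deduplicated):
  ∅ × ∅ = {} (∅)
  {14} × {o} = {(14,o)}
  {16} × {o} = {(16,o)}
  {14} × {o, p} = {(14,o), (14,p)}
  {14, 16} × {o} = {(14,o), (16,o)}
  {16} × {o, p} = {(16,o), (16,p)}
  {14, 15, 16} × {o} = {(14,o), (15,o), (16,o)}
  {14, 16} × {o, p} = {(14,o), (14,p), (16,o), (16,p)}
  {14, 15, 16} × {o, p} = {(14,o), (14,p), (15,o), (15,p), (16,o), (16,p)}
These 9 distinct sets form the basis B.
Close under arbitrary unions to get τ_{X×Y}; counting gives |τ_{X×Y}| = 14.
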